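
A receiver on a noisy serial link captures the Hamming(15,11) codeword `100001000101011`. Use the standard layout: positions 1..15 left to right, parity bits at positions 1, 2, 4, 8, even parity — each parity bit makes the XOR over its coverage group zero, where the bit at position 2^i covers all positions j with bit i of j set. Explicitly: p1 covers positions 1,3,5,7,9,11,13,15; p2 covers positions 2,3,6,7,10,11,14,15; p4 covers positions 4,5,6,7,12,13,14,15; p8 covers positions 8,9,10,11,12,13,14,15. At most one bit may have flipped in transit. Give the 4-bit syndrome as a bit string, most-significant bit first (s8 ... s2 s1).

0000

s1: b1⊕b3⊕b5⊕b7⊕b9⊕b11⊕b13⊕b15 = 1⊕0⊕0⊕0⊕0⊕0⊕0⊕1 = 0
s2: b2⊕b3⊕b6⊕b7⊕b10⊕b11⊕b14⊕b15 = 0⊕0⊕1⊕0⊕1⊕0⊕1⊕1 = 0
s4: b4⊕b5⊕b6⊕b7⊕b12⊕b13⊕b14⊕b15 = 0⊕0⊕1⊕0⊕1⊕0⊕1⊕1 = 0
s8: b8⊕b9⊕b10⊕b11⊕b12⊕b13⊕b14⊕b15 = 0⊕0⊕1⊕0⊕1⊕0⊕1⊕1 = 0
Syndrome (s8...s1) = 0000 → position 0 (no error).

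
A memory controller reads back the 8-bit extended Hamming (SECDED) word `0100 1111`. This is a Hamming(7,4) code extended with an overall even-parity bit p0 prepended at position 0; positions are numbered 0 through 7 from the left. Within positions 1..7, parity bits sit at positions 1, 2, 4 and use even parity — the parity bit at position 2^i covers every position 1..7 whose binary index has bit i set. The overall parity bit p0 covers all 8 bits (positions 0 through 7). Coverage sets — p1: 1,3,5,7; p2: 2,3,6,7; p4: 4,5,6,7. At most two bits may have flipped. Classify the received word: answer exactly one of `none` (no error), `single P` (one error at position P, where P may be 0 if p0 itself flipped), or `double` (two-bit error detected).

single 1

s1: b1⊕b3⊕b5⊕b7 = 1⊕0⊕1⊕1 = 1
s2: b2⊕b3⊕b6⊕b7 = 0⊕0⊕1⊕1 = 0
s4: b4⊕b5⊕b6⊕b7 = 1⊕1⊕1⊕1 = 0
Syndrome (s4...s1) = 001 → position 1.
Overall parity (XOR of all 8 bits, including p0): 0⊕1⊕0⊕0⊕1⊕1⊕1⊕1 = 1
Overall=1, syndrome position=1 → single-bit error at position 1.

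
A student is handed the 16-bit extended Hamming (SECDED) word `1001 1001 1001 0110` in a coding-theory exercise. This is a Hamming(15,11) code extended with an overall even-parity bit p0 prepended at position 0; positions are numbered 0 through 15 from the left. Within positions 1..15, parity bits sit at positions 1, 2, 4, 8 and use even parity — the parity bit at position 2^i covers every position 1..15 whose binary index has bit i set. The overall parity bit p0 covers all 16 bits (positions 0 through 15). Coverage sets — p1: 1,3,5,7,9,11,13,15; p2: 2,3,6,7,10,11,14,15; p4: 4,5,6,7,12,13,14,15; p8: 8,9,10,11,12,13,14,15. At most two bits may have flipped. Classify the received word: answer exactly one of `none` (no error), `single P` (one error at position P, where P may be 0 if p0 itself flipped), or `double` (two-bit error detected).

s1: b1⊕b3⊕b5⊕b7⊕b9⊕b11⊕b13⊕b15 = 0⊕1⊕0⊕1⊕0⊕1⊕1⊕0 = 0
s2: b2⊕b3⊕b6⊕b7⊕b10⊕b11⊕b14⊕b15 = 0⊕1⊕0⊕1⊕0⊕1⊕1⊕0 = 0
s4: b4⊕b5⊕b6⊕b7⊕b12⊕b13⊕b14⊕b15 = 1⊕0⊕0⊕1⊕0⊕1⊕1⊕0 = 0
s8: b8⊕b9⊕b10⊕b11⊕b12⊕b13⊕b14⊕b15 = 1⊕0⊕0⊕1⊕0⊕1⊕1⊕0 = 0
Syndrome (s8...s1) = 0000 → position 0 (no error).
Overall parity (XOR of all 16 bits, including p0): 1⊕0⊕0⊕1⊕1⊕0⊕0⊕1⊕1⊕0⊕0⊕1⊕0⊕1⊕1⊕0 = 0
Overall=0, syndrome position=0 → no error.

none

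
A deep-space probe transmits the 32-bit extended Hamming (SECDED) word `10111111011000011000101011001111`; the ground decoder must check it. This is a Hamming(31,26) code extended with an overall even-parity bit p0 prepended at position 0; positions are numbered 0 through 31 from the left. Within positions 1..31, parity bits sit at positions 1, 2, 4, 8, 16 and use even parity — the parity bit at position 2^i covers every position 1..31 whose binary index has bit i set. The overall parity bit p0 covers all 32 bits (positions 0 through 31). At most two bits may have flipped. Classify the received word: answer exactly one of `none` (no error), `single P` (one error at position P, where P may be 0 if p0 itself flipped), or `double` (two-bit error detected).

single 30

s1: b1⊕b3⊕b5⊕b7⊕b9⊕b11⊕b13⊕b15⊕b17⊕b19⊕b21⊕b23⊕b25⊕b27⊕b29⊕b31 = 0⊕1⊕1⊕1⊕1⊕0⊕0⊕1⊕0⊕0⊕0⊕0⊕1⊕0⊕1⊕1 = 0
s2: b2⊕b3⊕b6⊕b7⊕b10⊕b11⊕b14⊕b15⊕b18⊕b19⊕b22⊕b23⊕b26⊕b27⊕b30⊕b31 = 1⊕1⊕1⊕1⊕1⊕0⊕0⊕1⊕0⊕0⊕1⊕0⊕0⊕0⊕1⊕1 = 1
s4: b4⊕b5⊕b6⊕b7⊕b12⊕b13⊕b14⊕b15⊕b20⊕b21⊕b22⊕b23⊕b28⊕b29⊕b30⊕b31 = 1⊕1⊕1⊕1⊕0⊕0⊕0⊕1⊕1⊕0⊕1⊕0⊕1⊕1⊕1⊕1 = 1
s8: b8⊕b9⊕b10⊕b11⊕b12⊕b13⊕b14⊕b15⊕b24⊕b25⊕b26⊕b27⊕b28⊕b29⊕b30⊕b31 = 0⊕1⊕1⊕0⊕0⊕0⊕0⊕1⊕1⊕1⊕0⊕0⊕1⊕1⊕1⊕1 = 1
s16: b16⊕b17⊕b18⊕b19⊕b20⊕b21⊕b22⊕b23⊕b24⊕b25⊕b26⊕b27⊕b28⊕b29⊕b30⊕b31 = 1⊕0⊕0⊕0⊕1⊕0⊕1⊕0⊕1⊕1⊕0⊕0⊕1⊕1⊕1⊕1 = 1
Syndrome (s16...s1) = 11110 → position 30.
Overall parity (XOR of all 32 bits, including p0): 1⊕0⊕1⊕1⊕1⊕1⊕1⊕1⊕0⊕1⊕1⊕0⊕0⊕0⊕0⊕1⊕1⊕0⊕0⊕0⊕1⊕0⊕1⊕0⊕1⊕1⊕0⊕0⊕1⊕1⊕1⊕1 = 1
Overall=1, syndrome position=30 → single-bit error at position 30.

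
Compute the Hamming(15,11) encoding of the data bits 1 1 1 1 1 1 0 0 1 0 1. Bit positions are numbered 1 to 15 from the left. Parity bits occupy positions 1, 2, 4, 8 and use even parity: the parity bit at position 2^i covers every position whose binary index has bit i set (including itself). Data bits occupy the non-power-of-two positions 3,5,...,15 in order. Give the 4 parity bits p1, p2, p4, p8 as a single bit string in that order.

Place data bits at non-power-of-two positions: b3=1, b5=1, b6=1, b7=1, b9=1, b10=1, b11=0, b12=0, b13=1, b14=0, b15=1.
p1 = XOR of data positions {3,5,7,9,11,13,15} = 1⊕1⊕1⊕1⊕0⊕1⊕1 = 0
p2 = XOR of data positions {3,6,7,10,11,14,15} = 1⊕1⊕1⊕1⊕0⊕0⊕1 = 1
p4 = XOR of data positions {5,6,7,12,13,14,15} = 1⊕1⊕1⊕0⊕1⊕0⊕1 = 1
p8 = XOR of data positions {9,10,11,12,13,14,15} = 1⊕1⊕0⊕0⊕1⊕0⊕1 = 0
Parity bits p1,p2,p4,p8 = 0110

0110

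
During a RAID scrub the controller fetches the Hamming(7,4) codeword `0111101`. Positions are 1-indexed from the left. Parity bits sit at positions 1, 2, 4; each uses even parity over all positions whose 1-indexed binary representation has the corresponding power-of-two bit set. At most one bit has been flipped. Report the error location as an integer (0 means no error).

s1: b1⊕b3⊕b5⊕b7 = 0⊕1⊕1⊕1 = 1
s2: b2⊕b3⊕b6⊕b7 = 1⊕1⊕0⊕1 = 1
s4: b4⊕b5⊕b6⊕b7 = 1⊕1⊕0⊕1 = 1
Syndrome (s4...s1) = 111 → position 7.

7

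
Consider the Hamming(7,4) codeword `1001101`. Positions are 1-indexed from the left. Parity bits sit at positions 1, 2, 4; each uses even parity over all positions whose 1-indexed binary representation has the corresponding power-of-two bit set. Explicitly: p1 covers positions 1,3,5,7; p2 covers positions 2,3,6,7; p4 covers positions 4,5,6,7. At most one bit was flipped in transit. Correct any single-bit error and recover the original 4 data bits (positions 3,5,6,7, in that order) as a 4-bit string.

0100

s1: b1⊕b3⊕b5⊕b7 = 1⊕0⊕1⊕1 = 1
s2: b2⊕b3⊕b6⊕b7 = 0⊕0⊕0⊕1 = 1
s4: b4⊕b5⊕b6⊕b7 = 1⊕1⊕0⊕1 = 1
Syndrome (s4...s1) = 111 → position 7.
Flip bit 7: corrected codeword = 1001100
Data bits at positions 3,5,6,7: 0100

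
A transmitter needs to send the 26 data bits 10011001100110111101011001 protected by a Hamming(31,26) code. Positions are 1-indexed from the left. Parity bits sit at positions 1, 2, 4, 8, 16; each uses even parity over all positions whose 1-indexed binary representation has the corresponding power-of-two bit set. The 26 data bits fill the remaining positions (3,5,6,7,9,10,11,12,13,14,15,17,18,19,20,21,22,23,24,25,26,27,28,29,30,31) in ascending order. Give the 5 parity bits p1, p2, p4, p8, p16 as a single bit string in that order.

01110

Place data bits at non-power-of-two positions: b3=1, b5=0, b6=0, b7=1, b9=1, b10=0, b11=0, b12=1, b13=1, b14=0, b15=0, b17=1, b18=1, b19=0, b20=1, b21=1, b22=1, b23=1, b24=0, b25=1, b26=0, b27=1, b28=1, b29=0, b30=0, b31=1.
p1 = XOR of data positions {3,5,7,9,11,13,15,17,19,21,23,25,27,29,31} = 1⊕0⊕1⊕1⊕0⊕1⊕0⊕1⊕0⊕1⊕1⊕1⊕1⊕0⊕1 = 0
p2 = XOR of data positions {3,6,7,10,11,14,15,18,19,22,23,26,27,30,31} = 1⊕0⊕1⊕0⊕0⊕0⊕0⊕1⊕0⊕1⊕1⊕0⊕1⊕0⊕1 = 1
p4 = XOR of data positions {5,6,7,12,13,14,15,20,21,22,23,28,29,30,31} = 0⊕0⊕1⊕1⊕1⊕0⊕0⊕1⊕1⊕1⊕1⊕1⊕0⊕0⊕1 = 1
p8 = XOR of data positions {9,10,11,12,13,14,15,24,25,26,27,28,29,30,31} = 1⊕0⊕0⊕1⊕1⊕0⊕0⊕0⊕1⊕0⊕1⊕1⊕0⊕0⊕1 = 1
p16 = XOR of data positions {17,18,19,20,21,22,23,24,25,26,27,28,29,30,31} = 1⊕1⊕0⊕1⊕1⊕1⊕1⊕0⊕1⊕0⊕1⊕1⊕0⊕0⊕1 = 0
Parity bits p1,p2,p4,p8,p16 = 01110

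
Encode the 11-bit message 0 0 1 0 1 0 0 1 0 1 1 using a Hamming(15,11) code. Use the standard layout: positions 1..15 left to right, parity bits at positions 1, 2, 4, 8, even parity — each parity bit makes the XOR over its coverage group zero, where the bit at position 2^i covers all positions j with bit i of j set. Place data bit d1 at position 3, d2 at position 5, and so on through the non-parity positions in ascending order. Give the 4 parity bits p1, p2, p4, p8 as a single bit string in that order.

Place data bits at non-power-of-two positions: b3=0, b5=0, b6=1, b7=0, b9=1, b10=0, b11=0, b12=1, b13=0, b14=1, b15=1.
p1 = XOR of data positions {3,5,7,9,11,13,15} = 0⊕0⊕0⊕1⊕0⊕0⊕1 = 0
p2 = XOR of data positions {3,6,7,10,11,14,15} = 0⊕1⊕0⊕0⊕0⊕1⊕1 = 1
p4 = XOR of data positions {5,6,7,12,13,14,15} = 0⊕1⊕0⊕1⊕0⊕1⊕1 = 0
p8 = XOR of data positions {9,10,11,12,13,14,15} = 1⊕0⊕0⊕1⊕0⊕1⊕1 = 0
Parity bits p1,p2,p4,p8 = 0100

0100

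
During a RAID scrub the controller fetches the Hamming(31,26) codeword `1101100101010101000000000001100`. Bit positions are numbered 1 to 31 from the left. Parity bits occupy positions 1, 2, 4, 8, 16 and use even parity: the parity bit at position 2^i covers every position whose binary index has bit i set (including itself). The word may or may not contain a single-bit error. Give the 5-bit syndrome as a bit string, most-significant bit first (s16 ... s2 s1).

10011

s1: b1⊕b3⊕b5⊕b7⊕b9⊕b11⊕b13⊕b15⊕b17⊕b19⊕b21⊕b23⊕b25⊕b27⊕b29⊕b31 = 1⊕0⊕1⊕0⊕0⊕0⊕0⊕0⊕0⊕0⊕0⊕0⊕0⊕0⊕1⊕0 = 1
s2: b2⊕b3⊕b6⊕b7⊕b10⊕b11⊕b14⊕b15⊕b18⊕b19⊕b22⊕b23⊕b26⊕b27⊕b30⊕b31 = 1⊕0⊕0⊕0⊕1⊕0⊕1⊕0⊕0⊕0⊕0⊕0⊕0⊕0⊕0⊕0 = 1
s4: b4⊕b5⊕b6⊕b7⊕b12⊕b13⊕b14⊕b15⊕b20⊕b21⊕b22⊕b23⊕b28⊕b29⊕b30⊕b31 = 1⊕1⊕0⊕0⊕1⊕0⊕1⊕0⊕0⊕0⊕0⊕0⊕1⊕1⊕0⊕0 = 0
s8: b8⊕b9⊕b10⊕b11⊕b12⊕b13⊕b14⊕b15⊕b24⊕b25⊕b26⊕b27⊕b28⊕b29⊕b30⊕b31 = 1⊕0⊕1⊕0⊕1⊕0⊕1⊕0⊕0⊕0⊕0⊕0⊕1⊕1⊕0⊕0 = 0
s16: b16⊕b17⊕b18⊕b19⊕b20⊕b21⊕b22⊕b23⊕b24⊕b25⊕b26⊕b27⊕b28⊕b29⊕b30⊕b31 = 1⊕0⊕0⊕0⊕0⊕0⊕0⊕0⊕0⊕0⊕0⊕0⊕1⊕1⊕0⊕0 = 1
Syndrome (s16...s1) = 10011 → position 19.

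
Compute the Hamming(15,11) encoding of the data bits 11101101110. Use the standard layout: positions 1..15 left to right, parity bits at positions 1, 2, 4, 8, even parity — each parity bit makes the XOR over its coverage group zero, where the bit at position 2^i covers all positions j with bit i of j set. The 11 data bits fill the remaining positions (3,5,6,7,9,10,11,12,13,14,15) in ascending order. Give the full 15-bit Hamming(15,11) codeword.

Place data bits at non-power-of-two positions: b3=1, b5=1, b6=1, b7=0, b9=1, b10=1, b11=0, b12=1, b13=1, b14=1, b15=0.
p1 = XOR of data positions {3,5,7,9,11,13,15} = 1⊕1⊕0⊕1⊕0⊕1⊕0 = 0
p2 = XOR of data positions {3,6,7,10,11,14,15} = 1⊕1⊕0⊕1⊕0⊕1⊕0 = 0
p4 = XOR of data positions {5,6,7,12,13,14,15} = 1⊕1⊕0⊕1⊕1⊕1⊕0 = 1
p8 = XOR of data positions {9,10,11,12,13,14,15} = 1⊕1⊕0⊕1⊕1⊕1⊕0 = 1
Codeword b1..b15 = 001111011101110

001111011101110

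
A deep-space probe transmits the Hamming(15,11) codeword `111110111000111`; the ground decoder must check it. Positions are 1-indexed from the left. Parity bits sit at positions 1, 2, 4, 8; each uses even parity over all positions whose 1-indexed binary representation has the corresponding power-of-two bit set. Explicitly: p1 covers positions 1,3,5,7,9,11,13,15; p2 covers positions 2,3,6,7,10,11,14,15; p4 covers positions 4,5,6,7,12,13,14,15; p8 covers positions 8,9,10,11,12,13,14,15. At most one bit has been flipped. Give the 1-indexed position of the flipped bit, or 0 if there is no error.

s1: b1⊕b3⊕b5⊕b7⊕b9⊕b11⊕b13⊕b15 = 1⊕1⊕1⊕1⊕1⊕0⊕1⊕1 = 1
s2: b2⊕b3⊕b6⊕b7⊕b10⊕b11⊕b14⊕b15 = 1⊕1⊕0⊕1⊕0⊕0⊕1⊕1 = 1
s4: b4⊕b5⊕b6⊕b7⊕b12⊕b13⊕b14⊕b15 = 1⊕1⊕0⊕1⊕0⊕1⊕1⊕1 = 0
s8: b8⊕b9⊕b10⊕b11⊕b12⊕b13⊕b14⊕b15 = 1⊕1⊕0⊕0⊕0⊕1⊕1⊕1 = 1
Syndrome (s8...s1) = 1011 → position 11.

11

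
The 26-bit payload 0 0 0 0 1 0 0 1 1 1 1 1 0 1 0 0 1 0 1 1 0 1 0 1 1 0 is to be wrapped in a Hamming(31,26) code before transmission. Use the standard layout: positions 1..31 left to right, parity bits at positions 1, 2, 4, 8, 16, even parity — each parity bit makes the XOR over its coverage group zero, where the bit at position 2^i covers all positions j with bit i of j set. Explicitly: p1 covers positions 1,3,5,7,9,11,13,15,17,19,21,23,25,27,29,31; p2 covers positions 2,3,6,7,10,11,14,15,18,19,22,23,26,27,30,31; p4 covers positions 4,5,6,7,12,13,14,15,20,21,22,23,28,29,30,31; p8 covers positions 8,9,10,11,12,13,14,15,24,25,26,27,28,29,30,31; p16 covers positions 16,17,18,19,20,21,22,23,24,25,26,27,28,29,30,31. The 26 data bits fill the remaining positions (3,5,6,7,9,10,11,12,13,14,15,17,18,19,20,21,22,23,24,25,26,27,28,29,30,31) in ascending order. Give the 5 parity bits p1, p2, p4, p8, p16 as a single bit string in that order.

00100

Place data bits at non-power-of-two positions: b3=0, b5=0, b6=0, b7=0, b9=1, b10=0, b11=0, b12=1, b13=1, b14=1, b15=1, b17=1, b18=0, b19=1, b20=0, b21=0, b22=1, b23=0, b24=1, b25=1, b26=0, b27=1, b28=0, b29=1, b30=1, b31=0.
p1 = XOR of data positions {3,5,7,9,11,13,15,17,19,21,23,25,27,29,31} = 0⊕0⊕0⊕1⊕0⊕1⊕1⊕1⊕1⊕0⊕0⊕1⊕1⊕1⊕0 = 0
p2 = XOR of data positions {3,6,7,10,11,14,15,18,19,22,23,26,27,30,31} = 0⊕0⊕0⊕0⊕0⊕1⊕1⊕0⊕1⊕1⊕0⊕0⊕1⊕1⊕0 = 0
p4 = XOR of data positions {5,6,7,12,13,14,15,20,21,22,23,28,29,30,31} = 0⊕0⊕0⊕1⊕1⊕1⊕1⊕0⊕0⊕1⊕0⊕0⊕1⊕1⊕0 = 1
p8 = XOR of data positions {9,10,11,12,13,14,15,24,25,26,27,28,29,30,31} = 1⊕0⊕0⊕1⊕1⊕1⊕1⊕1⊕1⊕0⊕1⊕0⊕1⊕1⊕0 = 0
p16 = XOR of data positions {17,18,19,20,21,22,23,24,25,26,27,28,29,30,31} = 1⊕0⊕1⊕0⊕0⊕1⊕0⊕1⊕1⊕0⊕1⊕0⊕1⊕1⊕0 = 0
Parity bits p1,p2,p4,p8,p16 = 00100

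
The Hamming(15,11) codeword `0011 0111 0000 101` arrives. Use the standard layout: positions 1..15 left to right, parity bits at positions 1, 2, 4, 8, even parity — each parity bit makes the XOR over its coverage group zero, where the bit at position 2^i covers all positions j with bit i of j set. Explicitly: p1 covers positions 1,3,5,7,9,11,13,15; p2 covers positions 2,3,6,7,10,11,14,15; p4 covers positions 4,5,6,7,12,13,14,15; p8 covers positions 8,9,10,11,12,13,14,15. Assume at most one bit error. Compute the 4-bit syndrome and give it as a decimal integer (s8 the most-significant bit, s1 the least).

12

s1: b1⊕b3⊕b5⊕b7⊕b9⊕b11⊕b13⊕b15 = 0⊕1⊕0⊕1⊕0⊕0⊕1⊕1 = 0
s2: b2⊕b3⊕b6⊕b7⊕b10⊕b11⊕b14⊕b15 = 0⊕1⊕1⊕1⊕0⊕0⊕0⊕1 = 0
s4: b4⊕b5⊕b6⊕b7⊕b12⊕b13⊕b14⊕b15 = 1⊕0⊕1⊕1⊕0⊕1⊕0⊕1 = 1
s8: b8⊕b9⊕b10⊕b11⊕b12⊕b13⊕b14⊕b15 = 1⊕0⊕0⊕0⊕0⊕1⊕0⊕1 = 1
Syndrome (s8...s1) = 1100 → position 12.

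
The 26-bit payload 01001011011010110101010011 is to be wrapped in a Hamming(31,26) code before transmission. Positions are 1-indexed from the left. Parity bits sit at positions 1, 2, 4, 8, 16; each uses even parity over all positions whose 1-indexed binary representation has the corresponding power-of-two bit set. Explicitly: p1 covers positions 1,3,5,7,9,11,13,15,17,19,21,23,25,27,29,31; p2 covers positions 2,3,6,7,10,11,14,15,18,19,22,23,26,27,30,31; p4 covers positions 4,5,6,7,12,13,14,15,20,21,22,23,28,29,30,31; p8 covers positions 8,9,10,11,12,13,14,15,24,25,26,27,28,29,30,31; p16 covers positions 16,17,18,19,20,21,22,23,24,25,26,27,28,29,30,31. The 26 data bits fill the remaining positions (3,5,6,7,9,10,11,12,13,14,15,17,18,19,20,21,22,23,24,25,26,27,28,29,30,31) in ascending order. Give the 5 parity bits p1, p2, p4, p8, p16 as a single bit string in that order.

Place data bits at non-power-of-two positions: b3=0, b5=1, b6=0, b7=0, b9=1, b10=0, b11=1, b12=1, b13=0, b14=1, b15=1, b17=0, b18=1, b19=0, b20=1, b21=1, b22=0, b23=1, b24=0, b25=1, b26=0, b27=1, b28=0, b29=0, b30=1, b31=1.
p1 = XOR of data positions {3,5,7,9,11,13,15,17,19,21,23,25,27,29,31} = 0⊕1⊕0⊕1⊕1⊕0⊕1⊕0⊕0⊕1⊕1⊕1⊕1⊕0⊕1 = 1
p2 = XOR of data positions {3,6,7,10,11,14,15,18,19,22,23,26,27,30,31} = 0⊕0⊕0⊕0⊕1⊕1⊕1⊕1⊕0⊕0⊕1⊕0⊕1⊕1⊕1 = 0
p4 = XOR of data positions {5,6,7,12,13,14,15,20,21,22,23,28,29,30,31} = 1⊕0⊕0⊕1⊕0⊕1⊕1⊕1⊕1⊕0⊕1⊕0⊕0⊕1⊕1 = 1
p8 = XOR of data positions {9,10,11,12,13,14,15,24,25,26,27,28,29,30,31} = 1⊕0⊕1⊕1⊕0⊕1⊕1⊕0⊕1⊕0⊕1⊕0⊕0⊕1⊕1 = 1
p16 = XOR of data positions {17,18,19,20,21,22,23,24,25,26,27,28,29,30,31} = 0⊕1⊕0⊕1⊕1⊕0⊕1⊕0⊕1⊕0⊕1⊕0⊕0⊕1⊕1 = 0
Parity bits p1,p2,p4,p8,p16 = 10110

10110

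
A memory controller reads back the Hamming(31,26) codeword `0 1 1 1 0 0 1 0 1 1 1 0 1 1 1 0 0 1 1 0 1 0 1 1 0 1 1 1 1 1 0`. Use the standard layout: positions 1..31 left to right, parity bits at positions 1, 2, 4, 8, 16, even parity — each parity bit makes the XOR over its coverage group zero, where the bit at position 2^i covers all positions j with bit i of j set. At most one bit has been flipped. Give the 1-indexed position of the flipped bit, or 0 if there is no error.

3

s1: b1⊕b3⊕b5⊕b7⊕b9⊕b11⊕b13⊕b15⊕b17⊕b19⊕b21⊕b23⊕b25⊕b27⊕b29⊕b31 = 0⊕1⊕0⊕1⊕1⊕1⊕1⊕1⊕0⊕1⊕1⊕1⊕0⊕1⊕1⊕0 = 1
s2: b2⊕b3⊕b6⊕b7⊕b10⊕b11⊕b14⊕b15⊕b18⊕b19⊕b22⊕b23⊕b26⊕b27⊕b30⊕b31 = 1⊕1⊕0⊕1⊕1⊕1⊕1⊕1⊕1⊕1⊕0⊕1⊕1⊕1⊕1⊕0 = 1
s4: b4⊕b5⊕b6⊕b7⊕b12⊕b13⊕b14⊕b15⊕b20⊕b21⊕b22⊕b23⊕b28⊕b29⊕b30⊕b31 = 1⊕0⊕0⊕1⊕0⊕1⊕1⊕1⊕0⊕1⊕0⊕1⊕1⊕1⊕1⊕0 = 0
s8: b8⊕b9⊕b10⊕b11⊕b12⊕b13⊕b14⊕b15⊕b24⊕b25⊕b26⊕b27⊕b28⊕b29⊕b30⊕b31 = 0⊕1⊕1⊕1⊕0⊕1⊕1⊕1⊕1⊕0⊕1⊕1⊕1⊕1⊕1⊕0 = 0
s16: b16⊕b17⊕b18⊕b19⊕b20⊕b21⊕b22⊕b23⊕b24⊕b25⊕b26⊕b27⊕b28⊕b29⊕b30⊕b31 = 0⊕0⊕1⊕1⊕0⊕1⊕0⊕1⊕1⊕0⊕1⊕1⊕1⊕1⊕1⊕0 = 0
Syndrome (s16...s1) = 00011 → position 3.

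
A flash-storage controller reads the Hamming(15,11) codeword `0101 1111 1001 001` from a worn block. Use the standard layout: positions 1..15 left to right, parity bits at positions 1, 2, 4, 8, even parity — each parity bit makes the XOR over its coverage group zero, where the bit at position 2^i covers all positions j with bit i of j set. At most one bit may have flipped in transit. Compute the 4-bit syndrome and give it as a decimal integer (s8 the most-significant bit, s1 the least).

s1: b1⊕b3⊕b5⊕b7⊕b9⊕b11⊕b13⊕b15 = 0⊕0⊕1⊕1⊕1⊕0⊕0⊕1 = 0
s2: b2⊕b3⊕b6⊕b7⊕b10⊕b11⊕b14⊕b15 = 1⊕0⊕1⊕1⊕0⊕0⊕0⊕1 = 0
s4: b4⊕b5⊕b6⊕b7⊕b12⊕b13⊕b14⊕b15 = 1⊕1⊕1⊕1⊕1⊕0⊕0⊕1 = 0
s8: b8⊕b9⊕b10⊕b11⊕b12⊕b13⊕b14⊕b15 = 1⊕1⊕0⊕0⊕1⊕0⊕0⊕1 = 0
Syndrome (s8...s1) = 0000 → position 0 (no error).

0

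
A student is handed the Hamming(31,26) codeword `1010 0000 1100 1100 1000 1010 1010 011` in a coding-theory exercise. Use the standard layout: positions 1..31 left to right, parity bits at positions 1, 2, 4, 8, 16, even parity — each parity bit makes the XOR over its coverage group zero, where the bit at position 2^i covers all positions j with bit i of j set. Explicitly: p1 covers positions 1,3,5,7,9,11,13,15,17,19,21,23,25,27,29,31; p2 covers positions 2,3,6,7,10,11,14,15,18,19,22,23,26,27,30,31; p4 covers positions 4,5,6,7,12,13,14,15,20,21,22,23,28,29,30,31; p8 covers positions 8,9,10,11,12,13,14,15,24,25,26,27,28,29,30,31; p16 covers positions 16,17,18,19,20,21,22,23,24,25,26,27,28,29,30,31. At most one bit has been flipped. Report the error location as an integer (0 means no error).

18

s1: b1⊕b3⊕b5⊕b7⊕b9⊕b11⊕b13⊕b15⊕b17⊕b19⊕b21⊕b23⊕b25⊕b27⊕b29⊕b31 = 1⊕1⊕0⊕0⊕1⊕0⊕1⊕0⊕1⊕0⊕1⊕1⊕1⊕1⊕0⊕1 = 0
s2: b2⊕b3⊕b6⊕b7⊕b10⊕b11⊕b14⊕b15⊕b18⊕b19⊕b22⊕b23⊕b26⊕b27⊕b30⊕b31 = 0⊕1⊕0⊕0⊕1⊕0⊕1⊕0⊕0⊕0⊕0⊕1⊕0⊕1⊕1⊕1 = 1
s4: b4⊕b5⊕b6⊕b7⊕b12⊕b13⊕b14⊕b15⊕b20⊕b21⊕b22⊕b23⊕b28⊕b29⊕b30⊕b31 = 0⊕0⊕0⊕0⊕0⊕1⊕1⊕0⊕0⊕1⊕0⊕1⊕0⊕0⊕1⊕1 = 0
s8: b8⊕b9⊕b10⊕b11⊕b12⊕b13⊕b14⊕b15⊕b24⊕b25⊕b26⊕b27⊕b28⊕b29⊕b30⊕b31 = 0⊕1⊕1⊕0⊕0⊕1⊕1⊕0⊕0⊕1⊕0⊕1⊕0⊕0⊕1⊕1 = 0
s16: b16⊕b17⊕b18⊕b19⊕b20⊕b21⊕b22⊕b23⊕b24⊕b25⊕b26⊕b27⊕b28⊕b29⊕b30⊕b31 = 0⊕1⊕0⊕0⊕0⊕1⊕0⊕1⊕0⊕1⊕0⊕1⊕0⊕0⊕1⊕1 = 1
Syndrome (s16...s1) = 10010 → position 18.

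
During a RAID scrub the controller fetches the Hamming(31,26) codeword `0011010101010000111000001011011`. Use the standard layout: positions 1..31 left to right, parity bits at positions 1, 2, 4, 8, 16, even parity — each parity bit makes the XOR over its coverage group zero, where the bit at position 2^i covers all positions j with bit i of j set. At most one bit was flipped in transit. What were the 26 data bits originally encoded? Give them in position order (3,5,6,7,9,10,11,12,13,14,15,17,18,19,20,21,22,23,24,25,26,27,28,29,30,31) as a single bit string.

s1: b1⊕b3⊕b5⊕b7⊕b9⊕b11⊕b13⊕b15⊕b17⊕b19⊕b21⊕b23⊕b25⊕b27⊕b29⊕b31 = 0⊕1⊕0⊕0⊕0⊕0⊕0⊕0⊕1⊕1⊕0⊕0⊕1⊕1⊕0⊕1 = 0
s2: b2⊕b3⊕b6⊕b7⊕b10⊕b11⊕b14⊕b15⊕b18⊕b19⊕b22⊕b23⊕b26⊕b27⊕b30⊕b31 = 0⊕1⊕1⊕0⊕1⊕0⊕0⊕0⊕1⊕1⊕0⊕0⊕0⊕1⊕1⊕1 = 0
s4: b4⊕b5⊕b6⊕b7⊕b12⊕b13⊕b14⊕b15⊕b20⊕b21⊕b22⊕b23⊕b28⊕b29⊕b30⊕b31 = 1⊕0⊕1⊕0⊕1⊕0⊕0⊕0⊕0⊕0⊕0⊕0⊕1⊕0⊕1⊕1 = 0
s8: b8⊕b9⊕b10⊕b11⊕b12⊕b13⊕b14⊕b15⊕b24⊕b25⊕b26⊕b27⊕b28⊕b29⊕b30⊕b31 = 1⊕0⊕1⊕0⊕1⊕0⊕0⊕0⊕0⊕1⊕0⊕1⊕1⊕0⊕1⊕1 = 0
s16: b16⊕b17⊕b18⊕b19⊕b20⊕b21⊕b22⊕b23⊕b24⊕b25⊕b26⊕b27⊕b28⊕b29⊕b30⊕b31 = 0⊕1⊕1⊕1⊕0⊕0⊕0⊕0⊕0⊕1⊕0⊕1⊕1⊕0⊕1⊕1 = 0
Syndrome (s16...s1) = 00000 → position 0 (no error).
No correction needed.
Data bits at positions 3,5,6,7,9,10,11,12,13,14,15,17,18,19,20,21,22,23,24,25,26,27,28,29,30,31: 10100101000111000001011011

10100101000111000001011011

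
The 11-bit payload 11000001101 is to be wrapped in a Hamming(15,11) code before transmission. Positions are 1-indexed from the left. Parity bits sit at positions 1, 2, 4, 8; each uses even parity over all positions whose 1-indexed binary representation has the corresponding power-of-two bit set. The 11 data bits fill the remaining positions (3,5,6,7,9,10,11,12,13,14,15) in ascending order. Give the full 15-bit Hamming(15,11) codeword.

Place data bits at non-power-of-two positions: b3=1, b5=1, b6=0, b7=0, b9=0, b10=0, b11=0, b12=1, b13=1, b14=0, b15=1.
p1 = XOR of data positions {3,5,7,9,11,13,15} = 1⊕1⊕0⊕0⊕0⊕1⊕1 = 0
p2 = XOR of data positions {3,6,7,10,11,14,15} = 1⊕0⊕0⊕0⊕0⊕0⊕1 = 0
p4 = XOR of data positions {5,6,7,12,13,14,15} = 1⊕0⊕0⊕1⊕1⊕0⊕1 = 0
p8 = XOR of data positions {9,10,11,12,13,14,15} = 0⊕0⊕0⊕1⊕1⊕0⊕1 = 1
Codeword b1..b15 = 001010010001101

001010010001101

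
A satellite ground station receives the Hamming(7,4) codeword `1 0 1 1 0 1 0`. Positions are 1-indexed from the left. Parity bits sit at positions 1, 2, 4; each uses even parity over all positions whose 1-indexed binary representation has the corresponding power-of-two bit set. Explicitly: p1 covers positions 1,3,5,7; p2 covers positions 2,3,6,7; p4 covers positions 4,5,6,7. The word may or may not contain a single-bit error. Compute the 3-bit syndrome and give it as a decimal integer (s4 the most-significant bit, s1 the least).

0

s1: b1⊕b3⊕b5⊕b7 = 1⊕1⊕0⊕0 = 0
s2: b2⊕b3⊕b6⊕b7 = 0⊕1⊕1⊕0 = 0
s4: b4⊕b5⊕b6⊕b7 = 1⊕0⊕1⊕0 = 0
Syndrome (s4...s1) = 000 → position 0 (no error).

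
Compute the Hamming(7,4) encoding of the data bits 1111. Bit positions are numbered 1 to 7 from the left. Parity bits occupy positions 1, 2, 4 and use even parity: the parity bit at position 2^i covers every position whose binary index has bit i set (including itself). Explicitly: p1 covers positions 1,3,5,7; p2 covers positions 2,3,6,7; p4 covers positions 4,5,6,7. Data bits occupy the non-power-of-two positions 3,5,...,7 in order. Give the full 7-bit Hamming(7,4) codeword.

1111111

Place data bits at non-power-of-two positions: b3=1, b5=1, b6=1, b7=1.
p1 = XOR of data positions {3,5,7} = 1⊕1⊕1 = 1
p2 = XOR of data positions {3,6,7} = 1⊕1⊕1 = 1
p4 = XOR of data positions {5,6,7} = 1⊕1⊕1 = 1
Codeword b1..b7 = 1111111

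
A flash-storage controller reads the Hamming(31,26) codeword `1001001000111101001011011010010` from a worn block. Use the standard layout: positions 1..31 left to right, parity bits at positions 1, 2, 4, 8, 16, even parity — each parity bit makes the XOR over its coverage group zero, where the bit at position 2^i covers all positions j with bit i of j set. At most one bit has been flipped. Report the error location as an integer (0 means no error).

s1: b1⊕b3⊕b5⊕b7⊕b9⊕b11⊕b13⊕b15⊕b17⊕b19⊕b21⊕b23⊕b25⊕b27⊕b29⊕b31 = 1⊕0⊕0⊕1⊕0⊕1⊕1⊕0⊕0⊕1⊕1⊕0⊕1⊕1⊕0⊕0 = 0
s2: b2⊕b3⊕b6⊕b7⊕b10⊕b11⊕b14⊕b15⊕b18⊕b19⊕b22⊕b23⊕b26⊕b27⊕b30⊕b31 = 0⊕0⊕0⊕1⊕0⊕1⊕1⊕0⊕0⊕1⊕1⊕0⊕0⊕1⊕1⊕0 = 1
s4: b4⊕b5⊕b6⊕b7⊕b12⊕b13⊕b14⊕b15⊕b20⊕b21⊕b22⊕b23⊕b28⊕b29⊕b30⊕b31 = 1⊕0⊕0⊕1⊕1⊕1⊕1⊕0⊕0⊕1⊕1⊕0⊕0⊕0⊕1⊕0 = 0
s8: b8⊕b9⊕b10⊕b11⊕b12⊕b13⊕b14⊕b15⊕b24⊕b25⊕b26⊕b27⊕b28⊕b29⊕b30⊕b31 = 0⊕0⊕0⊕1⊕1⊕1⊕1⊕0⊕1⊕1⊕0⊕1⊕0⊕0⊕1⊕0 = 0
s16: b16⊕b17⊕b18⊕b19⊕b20⊕b21⊕b22⊕b23⊕b24⊕b25⊕b26⊕b27⊕b28⊕b29⊕b30⊕b31 = 1⊕0⊕0⊕1⊕0⊕1⊕1⊕0⊕1⊕1⊕0⊕1⊕0⊕0⊕1⊕0 = 0
Syndrome (s16...s1) = 00010 → position 2.

2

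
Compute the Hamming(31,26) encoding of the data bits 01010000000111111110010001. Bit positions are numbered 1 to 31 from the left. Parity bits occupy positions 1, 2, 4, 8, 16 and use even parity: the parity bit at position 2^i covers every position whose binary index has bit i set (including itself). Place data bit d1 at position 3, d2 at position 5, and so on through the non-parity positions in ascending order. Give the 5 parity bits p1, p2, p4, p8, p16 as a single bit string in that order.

Place data bits at non-power-of-two positions: b3=0, b5=1, b6=0, b7=1, b9=0, b10=0, b11=0, b12=0, b13=0, b14=0, b15=0, b17=1, b18=1, b19=1, b20=1, b21=1, b22=1, b23=1, b24=1, b25=0, b26=0, b27=1, b28=0, b29=0, b30=0, b31=1.
p1 = XOR of data positions {3,5,7,9,11,13,15,17,19,21,23,25,27,29,31} = 0⊕1⊕1⊕0⊕0⊕0⊕0⊕1⊕1⊕1⊕1⊕0⊕1⊕0⊕1 = 0
p2 = XOR of data positions {3,6,7,10,11,14,15,18,19,22,23,26,27,30,31} = 0⊕0⊕1⊕0⊕0⊕0⊕0⊕1⊕1⊕1⊕1⊕0⊕1⊕0⊕1 = 1
p4 = XOR of data positions {5,6,7,12,13,14,15,20,21,22,23,28,29,30,31} = 1⊕0⊕1⊕0⊕0⊕0⊕0⊕1⊕1⊕1⊕1⊕0⊕0⊕0⊕1 = 1
p8 = XOR of data positions {9,10,11,12,13,14,15,24,25,26,27,28,29,30,31} = 0⊕0⊕0⊕0⊕0⊕0⊕0⊕1⊕0⊕0⊕1⊕0⊕0⊕0⊕1 = 1
p16 = XOR of data positions {17,18,19,20,21,22,23,24,25,26,27,28,29,30,31} = 1⊕1⊕1⊕1⊕1⊕1⊕1⊕1⊕0⊕0⊕1⊕0⊕0⊕0⊕1 = 0
Parity bits p1,p2,p4,p8,p16 = 01110

01110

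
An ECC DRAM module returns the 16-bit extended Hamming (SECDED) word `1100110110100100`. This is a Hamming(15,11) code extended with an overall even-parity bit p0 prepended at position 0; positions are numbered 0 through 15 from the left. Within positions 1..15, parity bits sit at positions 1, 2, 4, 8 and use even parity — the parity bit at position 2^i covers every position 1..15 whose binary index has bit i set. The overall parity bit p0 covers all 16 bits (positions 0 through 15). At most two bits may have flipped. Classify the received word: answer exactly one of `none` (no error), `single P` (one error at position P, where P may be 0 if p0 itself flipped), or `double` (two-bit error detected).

s1: b1⊕b3⊕b5⊕b7⊕b9⊕b11⊕b13⊕b15 = 1⊕0⊕1⊕1⊕0⊕0⊕1⊕0 = 0
s2: b2⊕b3⊕b6⊕b7⊕b10⊕b11⊕b14⊕b15 = 0⊕0⊕0⊕1⊕1⊕0⊕0⊕0 = 0
s4: b4⊕b5⊕b6⊕b7⊕b12⊕b13⊕b14⊕b15 = 1⊕1⊕0⊕1⊕0⊕1⊕0⊕0 = 0
s8: b8⊕b9⊕b10⊕b11⊕b12⊕b13⊕b14⊕b15 = 1⊕0⊕1⊕0⊕0⊕1⊕0⊕0 = 1
Syndrome (s8...s1) = 1000 → position 8.
Overall parity (XOR of all 16 bits, including p0): 1⊕1⊕0⊕0⊕1⊕1⊕0⊕1⊕1⊕0⊕1⊕0⊕0⊕1⊕0⊕0 = 0
Overall=0, syndrome position=8 → double-bit error detected (uncorrectable).

double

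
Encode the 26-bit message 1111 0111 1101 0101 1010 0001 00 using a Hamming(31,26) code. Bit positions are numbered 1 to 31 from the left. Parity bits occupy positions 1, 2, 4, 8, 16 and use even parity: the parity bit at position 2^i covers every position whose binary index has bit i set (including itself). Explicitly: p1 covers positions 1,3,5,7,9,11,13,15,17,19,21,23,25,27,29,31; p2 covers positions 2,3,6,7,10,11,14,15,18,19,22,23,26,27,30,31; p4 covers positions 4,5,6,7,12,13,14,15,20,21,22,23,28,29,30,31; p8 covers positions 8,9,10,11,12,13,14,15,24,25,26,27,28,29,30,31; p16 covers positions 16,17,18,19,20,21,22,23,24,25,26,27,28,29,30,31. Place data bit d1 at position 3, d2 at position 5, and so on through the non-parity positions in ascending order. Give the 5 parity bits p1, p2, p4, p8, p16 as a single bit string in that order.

Place data bits at non-power-of-two positions: b3=1, b5=1, b6=1, b7=1, b9=0, b10=1, b11=1, b12=1, b13=1, b14=1, b15=0, b17=1, b18=0, b19=1, b20=0, b21=1, b22=1, b23=0, b24=1, b25=0, b26=0, b27=0, b28=0, b29=1, b30=0, b31=0.
p1 = XOR of data positions {3,5,7,9,11,13,15,17,19,21,23,25,27,29,31} = 1⊕1⊕1⊕0⊕1⊕1⊕0⊕1⊕1⊕1⊕0⊕0⊕0⊕1⊕0 = 1
p2 = XOR of data positions {3,6,7,10,11,14,15,18,19,22,23,26,27,30,31} = 1⊕1⊕1⊕1⊕1⊕1⊕0⊕0⊕1⊕1⊕0⊕0⊕0⊕0⊕0 = 0
p4 = XOR of data positions {5,6,7,12,13,14,15,20,21,22,23,28,29,30,31} = 1⊕1⊕1⊕1⊕1⊕1⊕0⊕0⊕1⊕1⊕0⊕0⊕1⊕0⊕0 = 1
p8 = XOR of data positions {9,10,11,12,13,14,15,24,25,26,27,28,29,30,31} = 0⊕1⊕1⊕1⊕1⊕1⊕0⊕1⊕0⊕0⊕0⊕0⊕1⊕0⊕0 = 1
p16 = XOR of data positions {17,18,19,20,21,22,23,24,25,26,27,28,29,30,31} = 1⊕0⊕1⊕0⊕1⊕1⊕0⊕1⊕0⊕0⊕0⊕0⊕1⊕0⊕0 = 0
Parity bits p1,p2,p4,p8,p16 = 10110

10110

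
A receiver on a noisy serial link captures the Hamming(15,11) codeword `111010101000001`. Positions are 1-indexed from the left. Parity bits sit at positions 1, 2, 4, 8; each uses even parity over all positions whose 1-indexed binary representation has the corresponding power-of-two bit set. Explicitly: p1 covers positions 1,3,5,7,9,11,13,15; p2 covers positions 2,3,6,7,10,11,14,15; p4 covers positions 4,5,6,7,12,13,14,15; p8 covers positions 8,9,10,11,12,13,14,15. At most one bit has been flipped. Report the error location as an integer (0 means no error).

s1: b1⊕b3⊕b5⊕b7⊕b9⊕b11⊕b13⊕b15 = 1⊕1⊕1⊕1⊕1⊕0⊕0⊕1 = 0
s2: b2⊕b3⊕b6⊕b7⊕b10⊕b11⊕b14⊕b15 = 1⊕1⊕0⊕1⊕0⊕0⊕0⊕1 = 0
s4: b4⊕b5⊕b6⊕b7⊕b12⊕b13⊕b14⊕b15 = 0⊕1⊕0⊕1⊕0⊕0⊕0⊕1 = 1
s8: b8⊕b9⊕b10⊕b11⊕b12⊕b13⊕b14⊕b15 = 0⊕1⊕0⊕0⊕0⊕0⊕0⊕1 = 0
Syndrome (s8...s1) = 0100 → position 4.

4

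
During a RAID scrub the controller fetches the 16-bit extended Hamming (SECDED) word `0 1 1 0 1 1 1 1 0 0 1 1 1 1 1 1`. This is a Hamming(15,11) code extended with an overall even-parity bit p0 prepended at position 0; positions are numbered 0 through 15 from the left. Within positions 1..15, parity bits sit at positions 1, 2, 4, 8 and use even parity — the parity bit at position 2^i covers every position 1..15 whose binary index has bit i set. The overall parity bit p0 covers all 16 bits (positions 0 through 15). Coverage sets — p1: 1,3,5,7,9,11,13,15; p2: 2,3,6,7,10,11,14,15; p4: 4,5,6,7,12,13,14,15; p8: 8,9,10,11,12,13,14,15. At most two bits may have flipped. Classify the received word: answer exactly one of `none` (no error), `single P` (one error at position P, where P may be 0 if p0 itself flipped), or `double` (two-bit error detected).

double

s1: b1⊕b3⊕b5⊕b7⊕b9⊕b11⊕b13⊕b15 = 1⊕0⊕1⊕1⊕0⊕1⊕1⊕1 = 0
s2: b2⊕b3⊕b6⊕b7⊕b10⊕b11⊕b14⊕b15 = 1⊕0⊕1⊕1⊕1⊕1⊕1⊕1 = 1
s4: b4⊕b5⊕b6⊕b7⊕b12⊕b13⊕b14⊕b15 = 1⊕1⊕1⊕1⊕1⊕1⊕1⊕1 = 0
s8: b8⊕b9⊕b10⊕b11⊕b12⊕b13⊕b14⊕b15 = 0⊕0⊕1⊕1⊕1⊕1⊕1⊕1 = 0
Syndrome (s8...s1) = 0010 → position 2.
Overall parity (XOR of all 16 bits, including p0): 0⊕1⊕1⊕0⊕1⊕1⊕1⊕1⊕0⊕0⊕1⊕1⊕1⊕1⊕1⊕1 = 0
Overall=0, syndrome position=2 → double-bit error detected (uncorrectable).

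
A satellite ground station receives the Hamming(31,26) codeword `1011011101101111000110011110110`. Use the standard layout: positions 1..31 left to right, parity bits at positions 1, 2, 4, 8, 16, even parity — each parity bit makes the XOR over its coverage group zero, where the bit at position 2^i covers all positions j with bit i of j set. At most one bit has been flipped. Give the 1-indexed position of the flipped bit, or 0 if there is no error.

s1: b1⊕b3⊕b5⊕b7⊕b9⊕b11⊕b13⊕b15⊕b17⊕b19⊕b21⊕b23⊕b25⊕b27⊕b29⊕b31 = 1⊕1⊕0⊕1⊕0⊕1⊕1⊕1⊕0⊕0⊕1⊕0⊕1⊕1⊕1⊕0 = 0
s2: b2⊕b3⊕b6⊕b7⊕b10⊕b11⊕b14⊕b15⊕b18⊕b19⊕b22⊕b23⊕b26⊕b27⊕b30⊕b31 = 0⊕1⊕1⊕1⊕1⊕1⊕1⊕1⊕0⊕0⊕0⊕0⊕1⊕1⊕1⊕0 = 0
s4: b4⊕b5⊕b6⊕b7⊕b12⊕b13⊕b14⊕b15⊕b20⊕b21⊕b22⊕b23⊕b28⊕b29⊕b30⊕b31 = 1⊕0⊕1⊕1⊕0⊕1⊕1⊕1⊕1⊕1⊕0⊕0⊕0⊕1⊕1⊕0 = 0
s8: b8⊕b9⊕b10⊕b11⊕b12⊕b13⊕b14⊕b15⊕b24⊕b25⊕b26⊕b27⊕b28⊕b29⊕b30⊕b31 = 1⊕0⊕1⊕1⊕0⊕1⊕1⊕1⊕1⊕1⊕1⊕1⊕0⊕1⊕1⊕0 = 0
s16: b16⊕b17⊕b18⊕b19⊕b20⊕b21⊕b22⊕b23⊕b24⊕b25⊕b26⊕b27⊕b28⊕b29⊕b30⊕b31 = 1⊕0⊕0⊕0⊕1⊕1⊕0⊕0⊕1⊕1⊕1⊕1⊕0⊕1⊕1⊕0 = 1
Syndrome (s16...s1) = 10000 → position 16.

16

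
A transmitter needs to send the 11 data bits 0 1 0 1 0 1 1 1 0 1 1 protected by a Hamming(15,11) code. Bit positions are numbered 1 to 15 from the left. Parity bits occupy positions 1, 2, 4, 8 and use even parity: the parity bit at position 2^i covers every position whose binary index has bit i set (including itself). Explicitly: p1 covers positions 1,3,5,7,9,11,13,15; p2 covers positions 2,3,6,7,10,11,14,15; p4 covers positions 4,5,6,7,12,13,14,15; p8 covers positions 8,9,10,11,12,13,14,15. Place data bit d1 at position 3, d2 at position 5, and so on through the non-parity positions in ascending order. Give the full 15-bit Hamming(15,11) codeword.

010110110111011

Place data bits at non-power-of-two positions: b3=0, b5=1, b6=0, b7=1, b9=0, b10=1, b11=1, b12=1, b13=0, b14=1, b15=1.
p1 = XOR of data positions {3,5,7,9,11,13,15} = 0⊕1⊕1⊕0⊕1⊕0⊕1 = 0
p2 = XOR of data positions {3,6,7,10,11,14,15} = 0⊕0⊕1⊕1⊕1⊕1⊕1 = 1
p4 = XOR of data positions {5,6,7,12,13,14,15} = 1⊕0⊕1⊕1⊕0⊕1⊕1 = 1
p8 = XOR of data positions {9,10,11,12,13,14,15} = 0⊕1⊕1⊕1⊕0⊕1⊕1 = 1
Codeword b1..b15 = 010110110111011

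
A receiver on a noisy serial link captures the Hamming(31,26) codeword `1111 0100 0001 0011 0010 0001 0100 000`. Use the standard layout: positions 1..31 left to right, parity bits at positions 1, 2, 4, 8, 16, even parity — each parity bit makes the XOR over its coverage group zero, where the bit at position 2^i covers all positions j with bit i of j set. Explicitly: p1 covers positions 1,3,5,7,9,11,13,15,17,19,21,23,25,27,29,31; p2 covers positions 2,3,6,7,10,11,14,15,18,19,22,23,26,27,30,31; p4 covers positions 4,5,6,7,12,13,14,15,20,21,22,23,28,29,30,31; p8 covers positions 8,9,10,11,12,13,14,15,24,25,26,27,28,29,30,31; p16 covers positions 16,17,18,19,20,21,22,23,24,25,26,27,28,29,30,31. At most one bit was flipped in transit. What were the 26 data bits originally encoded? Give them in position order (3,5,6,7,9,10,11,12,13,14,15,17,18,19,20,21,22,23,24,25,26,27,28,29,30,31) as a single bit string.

s1: b1⊕b3⊕b5⊕b7⊕b9⊕b11⊕b13⊕b15⊕b17⊕b19⊕b21⊕b23⊕b25⊕b27⊕b29⊕b31 = 1⊕1⊕0⊕0⊕0⊕0⊕0⊕1⊕0⊕1⊕0⊕0⊕0⊕0⊕0⊕0 = 0
s2: b2⊕b3⊕b6⊕b7⊕b10⊕b11⊕b14⊕b15⊕b18⊕b19⊕b22⊕b23⊕b26⊕b27⊕b30⊕b31 = 1⊕1⊕1⊕0⊕0⊕0⊕0⊕1⊕0⊕1⊕0⊕0⊕1⊕0⊕0⊕0 = 0
s4: b4⊕b5⊕b6⊕b7⊕b12⊕b13⊕b14⊕b15⊕b20⊕b21⊕b22⊕b23⊕b28⊕b29⊕b30⊕b31 = 1⊕0⊕1⊕0⊕1⊕0⊕0⊕1⊕0⊕0⊕0⊕0⊕0⊕0⊕0⊕0 = 0
s8: b8⊕b9⊕b10⊕b11⊕b12⊕b13⊕b14⊕b15⊕b24⊕b25⊕b26⊕b27⊕b28⊕b29⊕b30⊕b31 = 0⊕0⊕0⊕0⊕1⊕0⊕0⊕1⊕1⊕0⊕1⊕0⊕0⊕0⊕0⊕0 = 0
s16: b16⊕b17⊕b18⊕b19⊕b20⊕b21⊕b22⊕b23⊕b24⊕b25⊕b26⊕b27⊕b28⊕b29⊕b30⊕b31 = 1⊕0⊕0⊕1⊕0⊕0⊕0⊕0⊕1⊕0⊕1⊕0⊕0⊕0⊕0⊕0 = 0
Syndrome (s16...s1) = 00000 → position 0 (no error).
No correction needed.
Data bits at positions 3,5,6,7,9,10,11,12,13,14,15,17,18,19,20,21,22,23,24,25,26,27,28,29,30,31: 10100001001001000010100000

10100001001001000010100000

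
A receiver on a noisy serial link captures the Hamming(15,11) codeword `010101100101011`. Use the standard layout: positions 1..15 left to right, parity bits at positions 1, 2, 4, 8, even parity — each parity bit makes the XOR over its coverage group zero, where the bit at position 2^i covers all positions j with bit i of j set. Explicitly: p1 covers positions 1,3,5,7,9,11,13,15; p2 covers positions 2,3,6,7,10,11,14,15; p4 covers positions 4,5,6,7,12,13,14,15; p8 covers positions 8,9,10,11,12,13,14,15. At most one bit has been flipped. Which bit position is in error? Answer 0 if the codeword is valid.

s1: b1⊕b3⊕b5⊕b7⊕b9⊕b11⊕b13⊕b15 = 0⊕0⊕0⊕1⊕0⊕0⊕0⊕1 = 0
s2: b2⊕b3⊕b6⊕b7⊕b10⊕b11⊕b14⊕b15 = 1⊕0⊕1⊕1⊕1⊕0⊕1⊕1 = 0
s4: b4⊕b5⊕b6⊕b7⊕b12⊕b13⊕b14⊕b15 = 1⊕0⊕1⊕1⊕1⊕0⊕1⊕1 = 0
s8: b8⊕b9⊕b10⊕b11⊕b12⊕b13⊕b14⊕b15 = 0⊕0⊕1⊕0⊕1⊕0⊕1⊕1 = 0
Syndrome (s8...s1) = 0000 → position 0 (no error).

0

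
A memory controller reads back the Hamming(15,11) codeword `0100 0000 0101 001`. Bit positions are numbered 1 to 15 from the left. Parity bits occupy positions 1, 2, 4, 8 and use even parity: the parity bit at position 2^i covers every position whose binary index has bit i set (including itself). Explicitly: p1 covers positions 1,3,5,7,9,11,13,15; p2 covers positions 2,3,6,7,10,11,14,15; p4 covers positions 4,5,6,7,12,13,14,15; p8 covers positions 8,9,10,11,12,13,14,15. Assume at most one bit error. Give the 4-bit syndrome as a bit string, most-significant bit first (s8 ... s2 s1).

1011

s1: b1⊕b3⊕b5⊕b7⊕b9⊕b11⊕b13⊕b15 = 0⊕0⊕0⊕0⊕0⊕0⊕0⊕1 = 1
s2: b2⊕b3⊕b6⊕b7⊕b10⊕b11⊕b14⊕b15 = 1⊕0⊕0⊕0⊕1⊕0⊕0⊕1 = 1
s4: b4⊕b5⊕b6⊕b7⊕b12⊕b13⊕b14⊕b15 = 0⊕0⊕0⊕0⊕1⊕0⊕0⊕1 = 0
s8: b8⊕b9⊕b10⊕b11⊕b12⊕b13⊕b14⊕b15 = 0⊕0⊕1⊕0⊕1⊕0⊕0⊕1 = 1
Syndrome (s8...s1) = 1011 → position 11.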